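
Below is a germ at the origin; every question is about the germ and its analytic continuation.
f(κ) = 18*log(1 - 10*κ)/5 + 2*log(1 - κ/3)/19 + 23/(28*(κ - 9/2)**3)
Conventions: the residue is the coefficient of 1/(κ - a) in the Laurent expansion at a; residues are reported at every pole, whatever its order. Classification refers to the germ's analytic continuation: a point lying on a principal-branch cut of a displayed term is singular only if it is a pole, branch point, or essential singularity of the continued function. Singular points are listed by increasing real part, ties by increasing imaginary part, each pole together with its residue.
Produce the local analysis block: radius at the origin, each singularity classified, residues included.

Radius of convergence at 0: 1/10.
At 1/10: a logarithmic branch point.
At 3: a logarithmic branch point.
At 9/2: a pole of order 3; residue 0.

Denominator factor (κ - 9/2)^3: pole of order 3 at 9/2, modulus 9/2.
Branch term (2/19)*log(1 - κ/(3)): its argument vanishes at κ = 3, a logarithmic branch point, modulus 3.
Branch term (18/5)*log(1 - κ/(1/10)): its argument vanishes at κ = 1/10, a logarithmic branch point, modulus 1/10.
The radius of convergence is the smallest modulus among the singular points: 1/10.
The branch terms are analytic at 9/2 and contribute nothing to the residue; only the rational part matters.
At the order-3 pole 9/2 set g(κ) = (κ - (9/2))^3*(rational part) = 23/28.
Order-3 pole: residue = g''(a)/2; g''(9/2) = 0, so the residue is 0.
List the singular points by increasing real part (a conjugate pair: the negative imaginary part first).


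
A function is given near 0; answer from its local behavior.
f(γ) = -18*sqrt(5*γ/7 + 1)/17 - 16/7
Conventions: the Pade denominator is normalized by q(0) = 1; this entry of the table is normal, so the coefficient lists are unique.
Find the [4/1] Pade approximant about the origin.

Taylor coefficients needed (expand at 0): a_0 = -398/119, a_1 = -45/119, a_2 = 225/3332, a_3 = -1125/46648, a_4 = 28125/2612288, a_5 = -28125/5224576.
Write the denominator as Q(γ) = 1 + q1*γ. Requiring Q*f - P = O(γ^6) with deg P <= 4 kills the coefficients of γ^5..γ^5 in Q*f:
  γ^5: a_5 + q1*a_4 = 0, i.e. -28125/5224576 + (28125/2612288)*q1 = 0.
Solving this linear system: q1 = 1/2.
The numerator is Q*f truncated at degree 4: P0 = a_0 = -398/119; P1 = a_1 + q1*a_0 = -244/119; P2 = a_2 + q1*a_1 = -405/3332; P3 = a_3 + q1*a_2 = 225/23324; P4 = a_4 + q1*a_3 = -3375/2612288.

The Pade approximant has numerator coefficients [-398/119, -244/119, -405/3332, 225/23324, -3375/2612288]; denominator coefficients [1, 1/2].


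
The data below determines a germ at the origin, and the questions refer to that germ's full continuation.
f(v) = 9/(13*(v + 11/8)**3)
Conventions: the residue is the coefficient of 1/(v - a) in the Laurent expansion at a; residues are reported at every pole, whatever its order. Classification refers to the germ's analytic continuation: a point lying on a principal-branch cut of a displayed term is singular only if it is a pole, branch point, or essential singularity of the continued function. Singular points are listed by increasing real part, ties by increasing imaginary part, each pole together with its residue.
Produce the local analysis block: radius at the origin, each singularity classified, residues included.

Denominator factor (v + 11/8)^3: pole of order 3 at -11/8, modulus 11/8.
The radius of convergence is the smallest modulus among the singular points: 11/8.
At the order-3 pole -11/8 set g(v) = (v - (-11/8))^3*f(v) = 9/13.
Order-3 pole: residue = g''(a)/2; g''(-11/8) = 0, so the residue is 0.

Radius of convergence at 0: 11/8.
At -11/8: a pole of order 3; residue 0.


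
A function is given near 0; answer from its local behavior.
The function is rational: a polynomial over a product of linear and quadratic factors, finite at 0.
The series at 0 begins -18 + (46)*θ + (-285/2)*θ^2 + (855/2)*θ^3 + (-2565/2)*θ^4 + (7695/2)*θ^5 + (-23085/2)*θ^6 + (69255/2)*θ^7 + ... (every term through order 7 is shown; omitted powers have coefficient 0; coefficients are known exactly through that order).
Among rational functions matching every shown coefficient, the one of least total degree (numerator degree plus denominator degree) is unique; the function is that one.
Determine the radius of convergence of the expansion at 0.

No rational of total degree below 3 reproduces all 8 coefficients; solving the [2/1] Pade equations on them gives f(θ) = (-3*θ**2/2 - 8*θ/3 - 6)/(θ + 1/3), whose expansion matches every shown term.
Denominator factor (θ + 1/3): pole of order 1 at -1/3, modulus 1/3.
The radius of convergence is the smallest modulus among the singular points: 1/3.

The radius of convergence is 1/3.


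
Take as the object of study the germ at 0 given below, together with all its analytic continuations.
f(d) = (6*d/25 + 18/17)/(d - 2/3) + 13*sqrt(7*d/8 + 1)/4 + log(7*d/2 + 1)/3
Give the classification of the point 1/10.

The point is a regular point.

Denominator factors: d - 2/3 = -17/30 at d = 1/10 — none vanishes.
Branch term sqrt(1 - d/(-8/7)): argument at 1/10 is 87/80, nonzero, so 1/10 is not its branch point (a point on a principal cut is still regular for the continued germ).
Branch term log(1 - d/(-2/7)): argument at 1/10 is 27/20, nonzero, so 1/10 is not its branch point (a point on a principal cut is still regular for the continued germ).
So the germ continues analytically to 1/10.


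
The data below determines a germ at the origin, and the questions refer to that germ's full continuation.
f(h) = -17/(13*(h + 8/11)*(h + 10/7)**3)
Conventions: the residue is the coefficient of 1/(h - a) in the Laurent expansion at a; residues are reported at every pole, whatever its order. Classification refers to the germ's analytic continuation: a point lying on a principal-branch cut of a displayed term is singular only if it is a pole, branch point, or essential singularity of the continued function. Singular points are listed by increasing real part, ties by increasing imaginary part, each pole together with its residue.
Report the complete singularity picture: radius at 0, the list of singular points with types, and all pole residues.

Denominator factor (h + 8/11): pole of order 1 at -8/11, modulus 8/11.
Denominator factor (h + 10/7)^3: pole of order 3 at -10/7, modulus 10/7.
The radius of convergence is the smallest modulus among the singular points: 8/11.
At the order-3 pole -10/7 set g(h) = (h - (-10/7))^3*f(h) = -17/(13*(h + 8/11)).
Order-3 pole: residue = g''(a)/2; g''(-10/7) = 7761061/1023516, so the residue is 7761061/2047032.
At the order-1 pole -8/11 set g(h) = (h - (-8/11))*f(h) = -17/(13*(h + 10/7)**3).
Simple pole: residue = g(a) at a = -8/11, which is -7761061/2047032.
List the singular points by increasing real part (a conjugate pair: the negative imaginary part first).

Radius of convergence at 0: 8/11.
At -10/7: a pole of order 3; residue 7761061/2047032.
At -8/11: a pole of order 1; residue -7761061/2047032.


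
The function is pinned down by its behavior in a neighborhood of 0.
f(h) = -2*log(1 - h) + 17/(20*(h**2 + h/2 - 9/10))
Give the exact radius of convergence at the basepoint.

Denominator factor (h**2 + h/2 - 9/10): discriminant 77/20, real irrational roots -1/4 + (1/20)*sqrt(385) and -1/4 - (1/20)*sqrt(385); poles of order 1, moduli -1/4 + (1/20)*sqrt(385) and 1/4 + (1/20)*sqrt(385).
Branch term (-2)*log(1 - h/(1)): its argument vanishes at h = 1, a logarithmic branch point, modulus 1.
The radius of convergence is the smallest modulus among the singular points: -1/4 + (1/20)*sqrt(385).

The radius of convergence is -1/4 + (1/20)*sqrt(385).


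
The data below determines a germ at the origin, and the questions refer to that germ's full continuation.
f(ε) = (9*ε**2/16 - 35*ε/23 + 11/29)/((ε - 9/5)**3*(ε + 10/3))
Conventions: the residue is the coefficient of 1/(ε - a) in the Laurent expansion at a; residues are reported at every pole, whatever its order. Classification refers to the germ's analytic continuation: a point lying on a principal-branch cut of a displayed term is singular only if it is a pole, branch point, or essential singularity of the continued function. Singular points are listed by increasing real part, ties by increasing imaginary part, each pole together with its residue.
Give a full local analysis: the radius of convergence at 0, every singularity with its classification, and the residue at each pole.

Denominator factor (ε + 10/3): pole of order 1 at -10/3, modulus 10/3.
Denominator factor (ε - 9/5)^3: pole of order 3 at 9/5, modulus 9/5.
The radius of convergence is the smallest modulus among the singular points: 9/5.
At the order-1 pole -10/3 set g(ε) = (ε - (-10/3))*f(ε) = (9*ε**2/16 - 35*ε/23 + 11/29)/(ε - 9/5)**3.
Simple pole: residue = g(a) at a = -10/3, which is -105368625/1218030044.
At the order-3 pole 9/5 set g(ε) = (ε - (9/5))^3*f(ε) = (9*ε**2/16 - 35*ε/23 + 11/29)/(ε + 10/3).
Order-3 pole: residue = g''(a)/2; g''(9/5) = 105368625/609015022, so the residue is 105368625/1218030044.
List the singular points by increasing real part (a conjugate pair: the negative imaginary part first).

Radius of convergence at 0: 9/5.
At -10/3: a pole of order 1; residue -105368625/1218030044.
At 9/5: a pole of order 3; residue 105368625/1218030044.


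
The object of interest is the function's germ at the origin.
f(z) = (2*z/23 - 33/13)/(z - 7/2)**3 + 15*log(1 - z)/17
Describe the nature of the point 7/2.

The denominator factor z - 7/2 vanishes at 7/2 and appears to the power 3; the numerator there equals -668/299, nonzero, and no other factor vanishes.
The branch terms are analytic at this point.
Hence a pole whose order is the multiplicity, 3.

The point is a pole of order 3.


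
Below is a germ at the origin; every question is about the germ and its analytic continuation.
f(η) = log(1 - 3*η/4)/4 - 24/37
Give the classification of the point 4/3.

The point is a logarithmic branch point.

The term (1/4)*log(1 - η/(4/3)) has argument 1 - 4/3/(4/3) = 0 at 4/3: a logarithmic (infinitely-sheeted) branch point; the remaining terms are analytic or single-valued there.


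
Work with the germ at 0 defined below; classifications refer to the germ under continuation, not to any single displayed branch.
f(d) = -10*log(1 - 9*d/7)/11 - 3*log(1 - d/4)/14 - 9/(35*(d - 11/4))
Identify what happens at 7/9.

The point is a logarithmic branch point.

The term (-10/11)*log(1 - d/(7/9)) has argument 1 - 7/9/(7/9) = 0 at 7/9: a logarithmic (infinitely-sheeted) branch point; the remaining terms are analytic or single-valued there.


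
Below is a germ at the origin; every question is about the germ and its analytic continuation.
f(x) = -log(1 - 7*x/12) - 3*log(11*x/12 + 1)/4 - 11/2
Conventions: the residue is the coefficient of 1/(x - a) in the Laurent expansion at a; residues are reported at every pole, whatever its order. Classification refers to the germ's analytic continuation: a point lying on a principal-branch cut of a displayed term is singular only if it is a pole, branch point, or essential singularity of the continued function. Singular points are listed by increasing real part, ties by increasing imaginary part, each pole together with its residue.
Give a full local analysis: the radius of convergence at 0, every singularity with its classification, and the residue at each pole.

Branch term (-3/4)*log(1 - x/(-12/11)): its argument vanishes at x = -12/11, a logarithmic branch point, modulus 12/11.
Branch term (-1)*log(1 - x/(12/7)): its argument vanishes at x = 12/7, a logarithmic branch point, modulus 12/7.
The radius of convergence is the smallest modulus among the singular points: 12/11.
List the singular points by increasing real part (a conjugate pair: the negative imaginary part first).

Radius of convergence at 0: 12/11.
At -12/11: a logarithmic branch point.
At 12/7: a logarithmic branch point.


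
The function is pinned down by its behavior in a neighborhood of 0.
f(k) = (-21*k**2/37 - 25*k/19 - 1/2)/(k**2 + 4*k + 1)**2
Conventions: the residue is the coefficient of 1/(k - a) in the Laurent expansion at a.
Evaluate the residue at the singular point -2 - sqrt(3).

The residue is (733/16872)*sqrt(3).

The factor k**2 + 4*k + 1 splits as (k - a)(k - a') with a = -2 - sqrt(3), a' = -2 + sqrt(3). At the order-2 pole a set g(k) = (k - a)^2*f(k) = [-21*k**2/37 - 25*k/19 - 1/2] / (k - a')^2.
Order-2 pole: residue = g'(a); g'(-2 - sqrt(3)) = (733/16872)*sqrt(3), so the residue is (733/16872)*sqrt(3).


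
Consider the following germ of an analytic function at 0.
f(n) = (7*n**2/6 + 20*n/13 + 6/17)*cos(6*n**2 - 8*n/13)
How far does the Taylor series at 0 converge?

The factor cos(6*n**2 - 8*n/13) is entire and contributes no finite singular point.
The polynomial part has no poles.
No finite singular points: the Taylor series at 0 converges everywhere.

The radius of convergence is infinite.


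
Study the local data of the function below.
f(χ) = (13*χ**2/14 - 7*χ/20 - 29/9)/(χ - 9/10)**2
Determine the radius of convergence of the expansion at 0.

The radius of convergence is 9/10.

Denominator factor (χ - 9/10)^2: pole of order 2 at 9/10, modulus 9/10.
The radius of convergence is the smallest modulus among the singular points: 9/10.


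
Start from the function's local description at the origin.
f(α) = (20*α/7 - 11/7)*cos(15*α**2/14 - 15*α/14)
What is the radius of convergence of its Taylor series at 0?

The factor cos(15*α**2/14 - 15*α/14) is entire and contributes no finite singular point.
The polynomial part has no poles.
No finite singular points: the Taylor series at 0 converges everywhere.

The radius of convergence is infinite.


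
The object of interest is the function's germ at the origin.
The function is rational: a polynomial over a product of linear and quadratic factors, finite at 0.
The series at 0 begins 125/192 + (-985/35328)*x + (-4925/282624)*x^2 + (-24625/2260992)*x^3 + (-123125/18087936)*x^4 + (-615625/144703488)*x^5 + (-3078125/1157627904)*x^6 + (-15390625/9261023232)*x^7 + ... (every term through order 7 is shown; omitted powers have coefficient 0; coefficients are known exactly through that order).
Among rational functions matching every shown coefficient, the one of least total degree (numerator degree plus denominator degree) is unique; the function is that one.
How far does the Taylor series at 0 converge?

No rational of total degree below 2 reproduces all 8 coefficients; solving the [1/1] Pade equations on them gives f(x) = (16*x/23 - 25/24)/(x - 8/5), whose expansion matches every shown term.
Denominator factor (x - 8/5): pole of order 1 at 8/5, modulus 8/5.
The radius of convergence is the smallest modulus among the singular points: 8/5.

The radius of convergence is 8/5.


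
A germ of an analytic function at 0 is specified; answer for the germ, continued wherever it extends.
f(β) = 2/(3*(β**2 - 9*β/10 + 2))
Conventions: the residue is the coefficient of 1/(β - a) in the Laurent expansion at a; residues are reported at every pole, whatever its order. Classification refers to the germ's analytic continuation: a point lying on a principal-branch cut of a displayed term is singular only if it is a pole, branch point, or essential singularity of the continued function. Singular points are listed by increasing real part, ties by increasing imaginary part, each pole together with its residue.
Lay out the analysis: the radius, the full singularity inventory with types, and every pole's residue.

Radius of convergence at 0: sqrt(2).
At (9/20) - ((1/20)*sqrt(719))*i: a pole of order 1; residue ((20/2157)*sqrt(719))*i.
At (9/20) + ((1/20)*sqrt(719))*i: a pole of order 1; residue -((20/2157)*sqrt(719))*i.

Denominator factor (β**2 - 9*β/10 + 2): discriminant -719/100, complex-conjugate roots (9/20) + ((1/20)*sqrt(719))*i and (9/20) - ((1/20)*sqrt(719))*i; poles of order 1, moduli sqrt(2) and sqrt(2).
The radius of convergence is the smallest modulus among the singular points: sqrt(2).
The factor β**2 - 9*β/10 + 2 splits as (β - a)(β - a') with a = (9/20) - ((1/20)*sqrt(719))*i, a' = (9/20) + ((1/20)*sqrt(719))*i. At the order-1 pole a set g(β) = (β - a)*f(β) = [2/3] / (β - a').
Simple pole: residue = g(a) at a = (9/20) - ((1/20)*sqrt(719))*i, which is ((20/2157)*sqrt(719))*i.
The factor β**2 - 9*β/10 + 2 splits as (β - a)(β - a') with a = (9/20) + ((1/20)*sqrt(719))*i, a' = (9/20) - ((1/20)*sqrt(719))*i. At the order-1 pole a set g(β) = (β - a)*f(β) = [2/3] / (β - a').
Simple pole: residue = g(a) at a = (9/20) + ((1/20)*sqrt(719))*i, which is -((20/2157)*sqrt(719))*i.
List the singular points by increasing real part (a conjugate pair: the negative imaginary part first).


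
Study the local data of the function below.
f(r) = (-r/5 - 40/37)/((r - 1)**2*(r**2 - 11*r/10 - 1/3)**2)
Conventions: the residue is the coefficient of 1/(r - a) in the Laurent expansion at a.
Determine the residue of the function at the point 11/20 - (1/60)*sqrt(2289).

The residue is 1195110/81289 - (15329101770/47323935841)*sqrt(2289).

The factor r**2 - 11*r/10 - 1/3 splits as (r - a)(r - a') with a = 11/20 - (1/60)*sqrt(2289), a' = 11/20 + (1/60)*sqrt(2289). At the order-2 pole a set g(r) = (r - a)^2*f(r) = [(-r/5 - 40/37)/(r - 1)**2] / (r - a')^2.
Order-2 pole: residue = g'(a); g'(11/20 - (1/60)*sqrt(2289)) = 1195110/81289 - (15329101770/47323935841)*sqrt(2289), so the residue is 1195110/81289 - (15329101770/47323935841)*sqrt(2289).


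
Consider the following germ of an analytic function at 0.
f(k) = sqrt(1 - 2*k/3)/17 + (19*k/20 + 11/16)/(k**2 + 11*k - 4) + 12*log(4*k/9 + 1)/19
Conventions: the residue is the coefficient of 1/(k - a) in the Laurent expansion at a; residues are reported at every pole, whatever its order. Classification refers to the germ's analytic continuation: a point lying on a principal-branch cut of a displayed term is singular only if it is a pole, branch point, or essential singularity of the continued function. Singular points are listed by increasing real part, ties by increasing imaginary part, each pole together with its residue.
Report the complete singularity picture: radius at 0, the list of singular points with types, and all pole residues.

Denominator factor (k**2 + 11*k - 4): discriminant 137, real irrational roots -11/2 + (1/2)*sqrt(137) and -11/2 - (1/2)*sqrt(137); poles of order 1, moduli -11/2 + (1/2)*sqrt(137) and 11/2 + (1/2)*sqrt(137).
Branch term (1/17)*sqrt(1 - k/(3/2)): its argument vanishes at k = 3/2, a square-root branch point, modulus 3/2.
Branch term (12/19)*log(1 - k/(-9/4)): its argument vanishes at k = -9/4, a logarithmic branch point, modulus 9/4.
The radius of convergence is the smallest modulus among the singular points: -11/2 + (1/2)*sqrt(137).
The branch terms are analytic at -11/2 - (1/2)*sqrt(137) and contribute nothing to the residue; only the rational part matters.
The factor k**2 + 11*k - 4 splits as (k - a)(k - a') with a = -11/2 - (1/2)*sqrt(137), a' = -11/2 + (1/2)*sqrt(137). At the order-1 pole a set g(k) = (k - a)*(rational part) = [19*k/20 + 11/16] / (k - a').
Simple pole: residue = g(a) at a = -11/2 - (1/2)*sqrt(137), which is 19/40 + (363/10960)*sqrt(137).
The branch terms are analytic at -11/2 + (1/2)*sqrt(137) and contribute nothing to the residue; only the rational part matters.
The factor k**2 + 11*k - 4 splits as (k - a)(k - a') with a = -11/2 + (1/2)*sqrt(137), a' = -11/2 - (1/2)*sqrt(137). At the order-1 pole a set g(k) = (k - a)*(rational part) = [19*k/20 + 11/16] / (k - a').
Simple pole: residue = g(a) at a = -11/2 + (1/2)*sqrt(137), which is 19/40 - (363/10960)*sqrt(137).
List the singular points by increasing real part (a conjugate pair: the negative imaginary part first).

Radius of convergence at 0: -11/2 + (1/2)*sqrt(137).
At -11/2 - (1/2)*sqrt(137): a pole of order 1; residue 19/40 + (363/10960)*sqrt(137).
At -9/4: a logarithmic branch point.
At -11/2 + (1/2)*sqrt(137): a pole of order 1; residue 19/40 - (363/10960)*sqrt(137).
At 3/2: an algebraic (square-root) branch point.


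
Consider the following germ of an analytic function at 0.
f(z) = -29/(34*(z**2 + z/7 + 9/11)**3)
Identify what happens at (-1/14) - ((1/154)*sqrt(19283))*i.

The point is a pole of order 3.

The denominator factor z**2 + z/7 + 9/11 vanishes at (-1/14) - ((1/154)*sqrt(19283))*i and appears to the power 3; the numerator there equals -29/34, nonzero, and no other factor vanishes.
Hence a pole whose order is the multiplicity, 3.


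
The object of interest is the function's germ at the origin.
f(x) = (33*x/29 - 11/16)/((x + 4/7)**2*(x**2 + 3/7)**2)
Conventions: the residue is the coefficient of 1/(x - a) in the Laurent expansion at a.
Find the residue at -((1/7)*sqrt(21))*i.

The residue is (3750362/1468937) + ((100448579/846107712)*sqrt(21))*i.

The factor x**2 + 3/7 splits as (x - a)(x - a') with a = -((1/7)*sqrt(21))*i, a' = ((1/7)*sqrt(21))*i. At the order-2 pole a set g(x) = (x - a)^2*f(x) = [(33*x/29 - 11/16)/(x + 4/7)**2] / (x - a')^2.
Order-2 pole: residue = g'(a); g'(-((1/7)*sqrt(21))*i) = (3750362/1468937) + ((100448579/846107712)*sqrt(21))*i, so the residue is (3750362/1468937) + ((100448579/846107712)*sqrt(21))*i.


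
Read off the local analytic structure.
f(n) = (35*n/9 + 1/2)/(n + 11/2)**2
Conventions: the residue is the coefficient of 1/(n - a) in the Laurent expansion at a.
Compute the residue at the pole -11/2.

The residue is 35/9.

At the order-2 pole -11/2 set g(n) = (n - (-11/2))^2*f(n) = 35*n/9 + 1/2.
Order-2 pole: residue = g'(a); g'(-11/2) = 35/9, so the residue is 35/9.


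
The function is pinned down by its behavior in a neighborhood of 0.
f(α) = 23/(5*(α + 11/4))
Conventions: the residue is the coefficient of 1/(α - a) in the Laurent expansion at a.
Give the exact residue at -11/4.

The residue is 23/5.

At the order-1 pole -11/4 set g(α) = (α - (-11/4))*f(α) = 23/5.
Simple pole: residue = g(a) at a = -11/4, which is 23/5.


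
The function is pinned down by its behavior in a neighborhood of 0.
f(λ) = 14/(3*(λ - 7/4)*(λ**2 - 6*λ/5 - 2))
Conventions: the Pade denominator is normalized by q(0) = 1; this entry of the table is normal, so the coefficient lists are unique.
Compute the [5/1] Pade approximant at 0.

Taylor coefficients needed (expand at 0): a_0 = 4/3, a_1 = -4/105, a_2 = 1378/1225, a_3 = -19088/42875, a_4 = 4374619/4501875, a_5 = -114141199/157565625, a_6 = 3554946211/3676531250.
Write the denominator as Q(λ) = 1 + q1*λ. Requiring Q*f - P = O(λ^7) with deg P <= 5 kills the coefficients of λ^6..λ^6 in Q*f:
  λ^6: a_6 + q1*a_5 = 0, i.e. 3554946211/3676531250 + (-114141199/157565625)*q1 = 0.
Solving this linear system: q1 = 10664838633/7989883930.
The numerator is Q*f truncated at degree 5: P0 = a_0 = 4/3; P1 = a_1 + q1*a_0 = 596374642/342423597; P2 = a_2 + q1*a_1 = 122593208/114141199; P3 = a_3 + q1*a_2 = 120567851/114141199; P4 = a_4 + q1*a_3 = 129258541/342423597; P5 = a_5 + q1*a_4 = 392182859/684847194.

The Pade approximant has numerator coefficients [4/3, 596374642/342423597, 122593208/114141199, 120567851/114141199, 129258541/342423597, 392182859/684847194]; denominator coefficients [1, 10664838633/7989883930].


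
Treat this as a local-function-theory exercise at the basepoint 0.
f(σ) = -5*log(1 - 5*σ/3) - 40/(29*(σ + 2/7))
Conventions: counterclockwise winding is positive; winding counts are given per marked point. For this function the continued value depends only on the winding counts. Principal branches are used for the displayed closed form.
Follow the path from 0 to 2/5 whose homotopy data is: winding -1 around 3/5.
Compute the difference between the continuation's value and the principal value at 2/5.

Continued minus principal equals (10)*pi*i.

The rational part is single-valued and drops out of the difference; each branch term changes only by its own monodromy.
(-5)*log(1 - σ/(3/5)): each positive loop around 3/5 adds 2*pi*i to the log, so winding -1 contributes (-5)*(-1)*2*pi*i = (10)*pi*i.
Summing the contributions at σ = 2/5 gives (10)*pi*i.


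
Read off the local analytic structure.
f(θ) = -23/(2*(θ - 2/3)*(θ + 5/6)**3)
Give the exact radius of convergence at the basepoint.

Denominator factor (θ - 2/3): pole of order 1 at 2/3, modulus 2/3.
Denominator factor (θ + 5/6)^3: pole of order 3 at -5/6, modulus 5/6.
The radius of convergence is the smallest modulus among the singular points: 2/3.

The radius of convergence is 2/3.


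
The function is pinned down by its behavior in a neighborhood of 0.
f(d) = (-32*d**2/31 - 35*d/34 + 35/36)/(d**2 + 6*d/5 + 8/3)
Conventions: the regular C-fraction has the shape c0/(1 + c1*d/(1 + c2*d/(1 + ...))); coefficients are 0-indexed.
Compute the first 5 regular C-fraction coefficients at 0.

Taylor coefficients (expand at 0): a_0 = 35/96, a_1 = -1197/2176, a_2 = -372727/1349120, a_3 = 8920593/26982400, a_4 = -24376287/539648000.
c0 = a_0 = 35/96. Peel one level at a time: if S = 1 + c*d/S' with S'(0) = 1, then c is the d-coefficient of S and S' = c*d/(S - 1).
S_1 = c0/f = 1 + (513/340)*d + (1522335/501704)*d^2 + ...; c1 = 513/340.
S_2 = c1*d/(S_1 - 1) = 1 + (-2537225/1261638)*d + (23497093049/27538588980)*d^2 + ...; c2 = -2537225/1261638.
S_3 = c2*d/(S_2 - 1) = 1 + (399450581833/941488080750)*d + (-7822840194617472/34923495550890625)*d^2 + ...; c3 = 399450581833/941488080750.
S_4 = c3*d/(S_3 - 1) = 1 + (6697728/12686125)*d + ...; c4 = 6697728/12686125.

The regular C-fraction coefficients are [35/96, 513/340, -2537225/1261638, 399450581833/941488080750, 6697728/12686125].


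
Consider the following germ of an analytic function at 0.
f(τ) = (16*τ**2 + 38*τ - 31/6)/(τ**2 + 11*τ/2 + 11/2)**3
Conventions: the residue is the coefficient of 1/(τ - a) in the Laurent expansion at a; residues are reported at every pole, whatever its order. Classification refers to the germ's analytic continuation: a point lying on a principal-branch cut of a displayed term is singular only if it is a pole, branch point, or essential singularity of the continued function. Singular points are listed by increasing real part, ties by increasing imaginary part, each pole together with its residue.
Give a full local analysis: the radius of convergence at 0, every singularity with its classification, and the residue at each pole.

Radius of convergence at 0: 11/4 - (1/4)*sqrt(33).
At -11/4 - (1/4)*sqrt(33): a pole of order 3; residue -(64/35937)*sqrt(33).
At -11/4 + (1/4)*sqrt(33): a pole of order 3; residue (64/35937)*sqrt(33).


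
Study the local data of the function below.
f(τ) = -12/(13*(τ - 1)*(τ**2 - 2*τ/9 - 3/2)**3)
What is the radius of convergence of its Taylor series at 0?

The radius of convergence is 1.

Denominator factor (τ**2 - 2*τ/9 - 3/2)^3: discriminant 490/81, real irrational roots 1/9 + (7/18)*sqrt(10) and 1/9 - (7/18)*sqrt(10); poles of order 3, moduli 1/9 + (7/18)*sqrt(10) and -1/9 + (7/18)*sqrt(10).
Denominator factor (τ - 1): pole of order 1 at 1, modulus 1.
The radius of convergence is the smallest modulus among the singular points: 1.


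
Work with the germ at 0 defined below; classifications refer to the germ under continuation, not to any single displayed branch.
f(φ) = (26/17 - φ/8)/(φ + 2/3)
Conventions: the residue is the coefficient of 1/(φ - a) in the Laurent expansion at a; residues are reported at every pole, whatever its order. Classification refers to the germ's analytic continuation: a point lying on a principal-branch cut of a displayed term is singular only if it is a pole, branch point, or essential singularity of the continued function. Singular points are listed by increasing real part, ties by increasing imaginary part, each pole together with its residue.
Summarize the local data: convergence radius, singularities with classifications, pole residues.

Denominator factor (φ + 2/3): pole of order 1 at -2/3, modulus 2/3.
The radius of convergence is the smallest modulus among the singular points: 2/3.
At the order-1 pole -2/3 set g(φ) = (φ - (-2/3))*f(φ) = 26/17 - φ/8.
Simple pole: residue = g(a) at a = -2/3, which is 329/204.

Radius of convergence at 0: 2/3.
At -2/3: a pole of order 1; residue 329/204.


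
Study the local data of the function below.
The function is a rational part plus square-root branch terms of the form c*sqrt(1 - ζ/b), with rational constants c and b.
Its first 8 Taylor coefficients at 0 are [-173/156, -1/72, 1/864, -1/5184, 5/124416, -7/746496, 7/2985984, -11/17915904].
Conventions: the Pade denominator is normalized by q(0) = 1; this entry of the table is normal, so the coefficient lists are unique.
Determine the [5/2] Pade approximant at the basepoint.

The Pade approximant has numerator coefficients [-173/156, -3205/6552, -2005/39312, -5/18144, 5/870912, -1/5225472]; denominator coefficients [1, 3/7, 1/24].

Taylor coefficients needed (read off): a_0 = -173/156, a_1 = -1/72, a_2 = 1/864, a_3 = -1/5184, a_4 = 5/124416, a_5 = -7/746496, a_6 = 7/2985984, a_7 = -11/17915904.
Write the denominator as Q(ζ) = 1 + q1*ζ + q2*ζ^2. Requiring Q*f - P = O(ζ^8) with deg P <= 5 kills the coefficients of ζ^6..ζ^7 in Q*f:
  ζ^6: a_6 + q1*a_5 + q2*a_4 = 0, i.e. 7/2985984 + (-7/746496)*q1 + (5/124416)*q2 = 0.
  ζ^7: a_7 + q1*a_6 + q2*a_5 = 0, i.e. -11/17915904 + (7/2985984)*q1 + (-7/746496)*q2 = 0.
Solving this linear system: q1 = 3/7, q2 = 1/24.
The numerator is Q*f truncated at degree 5: P0 = a_0 = -173/156; P1 = a_1 + q1*a_0 = -3205/6552; P2 = a_2 + q1*a_1 + q2*a_0 = -2005/39312; P3 = a_3 + q1*a_2 + q2*a_1 = -5/18144; P4 = a_4 + q1*a_3 + q2*a_2 = 5/870912; P5 = a_5 + q1*a_4 + q2*a_3 = -1/5225472.


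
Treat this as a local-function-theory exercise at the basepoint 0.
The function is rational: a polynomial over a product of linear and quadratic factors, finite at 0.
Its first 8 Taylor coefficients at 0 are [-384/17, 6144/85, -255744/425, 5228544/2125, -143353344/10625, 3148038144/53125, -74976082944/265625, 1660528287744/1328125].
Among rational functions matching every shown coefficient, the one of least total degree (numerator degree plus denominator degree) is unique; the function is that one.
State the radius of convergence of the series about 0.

No rational of total degree below 4 reproduces all 8 coefficients; solving the [0/4] Pade equations on them gives f(h) = -4/(17*(h + 1/4)**2*(h**2 - 4*h/5 + 1/6)), whose expansion matches every shown term.
Denominator factor (h**2 - 4*h/5 + 1/6): discriminant -2/75, complex-conjugate roots (2/5) + ((1/30)*sqrt(6))*i and (2/5) - ((1/30)*sqrt(6))*i; poles of order 1, moduli (1/6)*sqrt(6) and (1/6)*sqrt(6).
Denominator factor (h + 1/4)^2: pole of order 2 at -1/4, modulus 1/4.
The radius of convergence is the smallest modulus among the singular points: 1/4.

The radius of convergence is 1/4.


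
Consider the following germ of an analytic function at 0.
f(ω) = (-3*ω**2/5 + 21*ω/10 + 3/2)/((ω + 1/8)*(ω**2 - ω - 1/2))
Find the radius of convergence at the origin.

The radius of convergence is 1/8.

Denominator factor (ω + 1/8): pole of order 1 at -1/8, modulus 1/8.
Denominator factor (ω**2 - ω - 1/2): discriminant 3, real irrational roots 1/2 + (1/2)*sqrt(3) and 1/2 - (1/2)*sqrt(3); poles of order 1, moduli 1/2 + (1/2)*sqrt(3) and -1/2 + (1/2)*sqrt(3).
The radius of convergence is the smallest modulus among the singular points: 1/8.


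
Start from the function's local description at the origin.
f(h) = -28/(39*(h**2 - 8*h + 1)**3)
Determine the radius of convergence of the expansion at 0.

Denominator factor (h**2 - 8*h + 1)^3: discriminant 60, real irrational roots 4 + sqrt(15) and 4 - sqrt(15); poles of order 3, moduli 4 + sqrt(15) and 4 - sqrt(15).
The radius of convergence is the smallest modulus among the singular points: 4 - sqrt(15).

The radius of convergence is 4 - sqrt(15).


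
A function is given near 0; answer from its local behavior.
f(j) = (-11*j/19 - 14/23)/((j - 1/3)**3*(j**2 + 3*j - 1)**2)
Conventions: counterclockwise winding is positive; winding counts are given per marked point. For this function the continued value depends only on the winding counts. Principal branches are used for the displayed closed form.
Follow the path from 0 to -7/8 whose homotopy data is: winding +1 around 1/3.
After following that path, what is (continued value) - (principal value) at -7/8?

The function is rational, hence single-valued: continuing it around any pole returns the same value, so the difference is 0.

Continued minus principal equals 0.


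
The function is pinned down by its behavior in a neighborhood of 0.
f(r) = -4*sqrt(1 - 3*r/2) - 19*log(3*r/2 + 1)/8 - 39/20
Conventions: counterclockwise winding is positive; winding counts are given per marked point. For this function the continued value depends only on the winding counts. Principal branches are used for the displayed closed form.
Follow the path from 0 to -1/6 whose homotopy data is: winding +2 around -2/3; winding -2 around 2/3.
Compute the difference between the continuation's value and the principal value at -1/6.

Continued minus principal equals -(19/2)*pi*i.

The rational part is single-valued and drops out of the difference; each branch term changes only by its own monodromy.
(-19/8)*log(1 - r/(-2/3)): each positive loop around -2/3 adds 2*pi*i to the log, so winding +2 contributes (-19/8)*(2)*2*pi*i = -(19/2)*pi*i.
(-4)*sqrt(1 - r/(2/3)): winding -2 is even, the square root returns to the same sheet, contribution 0.
Summing the contributions at r = -1/6 gives -(19/2)*pi*i.


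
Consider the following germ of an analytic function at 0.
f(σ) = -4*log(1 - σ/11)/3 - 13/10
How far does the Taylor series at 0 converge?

Branch term (-4/3)*log(1 - σ/(11)): its argument vanishes at σ = 11, a logarithmic branch point, modulus 11.
The radius of convergence is the smallest modulus among the singular points: 11.

The radius of convergence is 11.


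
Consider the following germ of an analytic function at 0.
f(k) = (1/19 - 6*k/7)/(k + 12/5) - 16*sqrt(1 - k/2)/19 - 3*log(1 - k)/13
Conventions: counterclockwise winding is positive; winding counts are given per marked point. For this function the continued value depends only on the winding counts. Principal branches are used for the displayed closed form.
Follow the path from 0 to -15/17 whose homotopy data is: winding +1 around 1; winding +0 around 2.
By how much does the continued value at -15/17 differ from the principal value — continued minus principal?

The rational part is single-valued and drops out of the difference; each branch term changes only by its own monodromy.
(-16/19)*sqrt(1 - k/(2)): winding +0 is even, the square root returns to the same sheet, contribution 0.
(-3/13)*log(1 - k/(1)): each positive loop around 1 adds 2*pi*i to the log, so winding +1 contributes (-3/13)*(1)*2*pi*i = -(6/13)*pi*i.
Summing the contributions at k = -15/17 gives -(6/13)*pi*i.

Continued minus principal equals -(6/13)*pi*i.


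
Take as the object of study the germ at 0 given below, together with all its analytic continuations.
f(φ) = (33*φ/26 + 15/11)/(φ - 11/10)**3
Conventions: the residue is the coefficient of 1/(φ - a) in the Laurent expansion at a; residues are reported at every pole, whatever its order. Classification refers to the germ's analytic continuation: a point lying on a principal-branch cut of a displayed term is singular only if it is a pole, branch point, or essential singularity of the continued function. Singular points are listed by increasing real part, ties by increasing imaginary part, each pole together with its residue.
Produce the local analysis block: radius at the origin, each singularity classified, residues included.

Denominator factor (φ - 11/10)^3: pole of order 3 at 11/10, modulus 11/10.
The radius of convergence is the smallest modulus among the singular points: 11/10.
At the order-3 pole 11/10 set g(φ) = (φ - (11/10))^3*f(φ) = 33*φ/26 + 15/11.
Order-3 pole: residue = g''(a)/2; g''(11/10) = 0, so the residue is 0.

Radius of convergence at 0: 11/10.
At 11/10: a pole of order 3; residue 0.


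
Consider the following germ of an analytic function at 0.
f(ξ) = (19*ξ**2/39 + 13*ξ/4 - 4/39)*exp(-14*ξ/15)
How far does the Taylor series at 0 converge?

The radius of convergence is infinite.

The factor exp(-14*ξ/15) is entire and contributes no finite singular point.
The polynomial part has no poles.
No finite singular points: the Taylor series at 0 converges everywhere.


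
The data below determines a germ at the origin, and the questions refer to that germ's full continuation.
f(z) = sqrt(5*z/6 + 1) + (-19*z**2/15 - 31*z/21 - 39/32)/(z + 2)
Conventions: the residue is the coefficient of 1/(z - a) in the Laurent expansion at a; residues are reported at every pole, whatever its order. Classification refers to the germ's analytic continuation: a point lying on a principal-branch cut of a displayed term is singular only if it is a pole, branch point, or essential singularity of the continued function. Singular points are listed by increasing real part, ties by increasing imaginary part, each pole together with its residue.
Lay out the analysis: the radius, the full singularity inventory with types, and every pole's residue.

Denominator factor (z + 2): pole of order 1 at -2, modulus 2.
Branch term (1)*sqrt(1 - z/(-6/5)): its argument vanishes at z = -6/5, a square-root branch point, modulus 6/5.
The radius of convergence is the smallest modulus among the singular points: 6/5.
The branch term is analytic at -2 and contributes nothing to the residue; only the rational part matters.
At the order-1 pole -2 set g(z) = (z - (-2))*(rational part) = -19*z**2/15 - 31*z/21 - 39/32.
Simple pole: residue = g(a) at a = -2, which is -3733/1120.
List the singular points by increasing real part (a conjugate pair: the negative imaginary part first).

Radius of convergence at 0: 6/5.
At -2: a pole of order 1; residue -3733/1120.
At -6/5: an algebraic (square-root) branch point.


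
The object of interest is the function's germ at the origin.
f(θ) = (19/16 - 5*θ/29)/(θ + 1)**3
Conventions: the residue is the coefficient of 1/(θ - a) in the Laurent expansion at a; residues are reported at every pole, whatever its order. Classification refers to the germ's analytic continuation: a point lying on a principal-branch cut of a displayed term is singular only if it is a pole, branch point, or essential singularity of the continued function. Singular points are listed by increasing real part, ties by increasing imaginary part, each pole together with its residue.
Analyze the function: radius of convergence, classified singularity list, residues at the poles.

Denominator factor (θ + 1)^3: pole of order 3 at -1, modulus 1.
The radius of convergence is the smallest modulus among the singular points: 1.
At the order-3 pole -1 set g(θ) = (θ - (-1))^3*f(θ) = 19/16 - 5*θ/29.
Order-3 pole: residue = g''(a)/2; g''(-1) = 0, so the residue is 0.

Radius of convergence at 0: 1.
At -1: a pole of order 3; residue 0.


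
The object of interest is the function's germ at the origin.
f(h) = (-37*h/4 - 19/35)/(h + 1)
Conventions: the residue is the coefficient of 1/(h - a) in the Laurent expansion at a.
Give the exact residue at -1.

At the order-1 pole -1 set g(h) = (h - (-1))*f(h) = -37*h/4 - 19/35.
Simple pole: residue = g(a) at a = -1, which is 1219/140.

The residue is 1219/140.


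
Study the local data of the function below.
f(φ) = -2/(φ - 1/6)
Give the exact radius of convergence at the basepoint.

The radius of convergence is 1/6.

Denominator factor (φ - 1/6): pole of order 1 at 1/6, modulus 1/6.
The radius of convergence is the smallest modulus among the singular points: 1/6.


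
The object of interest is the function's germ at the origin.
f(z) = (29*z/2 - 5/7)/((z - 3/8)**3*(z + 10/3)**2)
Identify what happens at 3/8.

The denominator factor z - 3/8 vanishes at 3/8 and appears to the power 3; the numerator there equals 529/112, nonzero, and no other factor vanishes.
Hence a pole whose order is the multiplicity, 3.

The point is a pole of order 3.


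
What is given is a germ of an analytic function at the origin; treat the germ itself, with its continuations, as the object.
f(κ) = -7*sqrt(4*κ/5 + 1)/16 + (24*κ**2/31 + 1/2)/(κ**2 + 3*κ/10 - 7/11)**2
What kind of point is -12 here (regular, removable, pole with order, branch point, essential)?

Denominator factors: κ**2 + 3*κ/10 - 7/11 = 7687/55 at κ = -12 — none vanishes.
Branch term sqrt(1 - κ/(-5/4)): argument at -12 is -43/5, nonzero, so -12 is not its branch point (a point on a principal cut is still regular for the continued germ).
So the germ continues analytically to -12.

The point is a regular point.
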